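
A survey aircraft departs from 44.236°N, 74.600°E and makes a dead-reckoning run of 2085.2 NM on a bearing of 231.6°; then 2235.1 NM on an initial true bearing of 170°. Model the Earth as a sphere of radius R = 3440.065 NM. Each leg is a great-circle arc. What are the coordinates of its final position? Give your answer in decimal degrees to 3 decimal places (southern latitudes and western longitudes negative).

Apply the spherical direct solution leg by leg, carrying full precision between legs.
Leg 1: from (44.236°, 74.600°), δ = 2085.2/3440.065 = 0.606151 rad, θ = 231.6° → φ = 18.650°, λ = 46.486°.
Leg 2: from (18.650°, 46.486°), δ = 2235.1/3440.065 = 0.649726 rad, θ = 170° → φ = -18.051°, λ = 52.830°.

latitude -18.051°, longitude 52.830°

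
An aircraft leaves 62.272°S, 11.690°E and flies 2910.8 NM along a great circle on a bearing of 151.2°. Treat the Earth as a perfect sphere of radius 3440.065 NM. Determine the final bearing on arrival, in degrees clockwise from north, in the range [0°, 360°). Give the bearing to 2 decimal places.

final bearing 29.73°

δ = 2910.8/3440.065 = 0.846147 rad (48.4806°).
Start latitude φ₁ = -1.086851 rad; initial bearing θ = 2.638938 rad.
Applying the spherical law of cosines for sides, sin φ₂ = sin φ₁ cos δ + cos φ₁ sin δ cos θ = -0.892028, so φ₂ = -63.129°.
For the longitude increment, Δλ = atan2( sin θ sin δ cos φ₁, cos δ − sin φ₁ sin φ₂ ) = atan2(0.167827, -0.126720) = 127.055°.
Hence λ₂ = 11.690° + 127.055° = 138.745°.
The forward bearing on arrival equals the back-azimuth from the destination plus 180°.
Back-azimuth from P₂ (-63.13°, 138.75°) to P₁ (-62.27°, 11.69°), with Δλ' = λ₁ − λ₂ = -127.06°: atan2( sin Δλ' cos φ₁ , cos φ₂ sin φ₁ − sin φ₂ cos φ₁ cos Δλ' ) = 209.73°.
Final bearing = (209.73° + 180°) mod 360° = 29.73°.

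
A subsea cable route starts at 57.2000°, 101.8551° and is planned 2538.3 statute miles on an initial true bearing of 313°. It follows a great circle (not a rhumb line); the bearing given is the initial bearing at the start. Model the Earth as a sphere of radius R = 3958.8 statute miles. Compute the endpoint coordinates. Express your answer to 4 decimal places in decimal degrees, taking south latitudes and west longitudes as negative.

latitude 63.4574°, longitude 23.6348°

Angular distance δ = d/R = 2538.3 / 3958.8 = 0.641179 rad.
Converting: φ₁ = 0.998328 rad, θ = 5.462881 rad.
Destination latitude: φ₂ = arcsin( sin φ₁ cos δ + cos φ₁ sin δ cos θ ) = arcsin(0.894602) = 63.4574°.
Δλ = atan2( sin θ sin δ cos φ₁ , cos δ − sin φ₁ sin φ₂ ) = atan2(-0.236972, 0.049418) = -1.365202 rad = -78.2203°.
λ₂ = λ₁ + Δλ = 23.6348°.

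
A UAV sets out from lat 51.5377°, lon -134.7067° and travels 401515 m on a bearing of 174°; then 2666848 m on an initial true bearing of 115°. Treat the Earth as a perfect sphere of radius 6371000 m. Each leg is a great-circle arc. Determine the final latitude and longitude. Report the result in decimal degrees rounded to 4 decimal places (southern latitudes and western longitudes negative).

latitude 34.2864°, longitude -107.6647°

Apply the spherical direct solution leg by leg, carrying full precision between legs.
Leg 1: from (51.5377°, -134.7067°), δ = 401515/6371000 = 0.063022 rad, θ = 174° → φ = 47.9451°, λ = -134.1436°.
Leg 2: from (47.9451°, -134.1436°), δ = 2666848/6371000 = 0.418592 rad, θ = 115° → φ = 34.2864°, λ = -107.6647°.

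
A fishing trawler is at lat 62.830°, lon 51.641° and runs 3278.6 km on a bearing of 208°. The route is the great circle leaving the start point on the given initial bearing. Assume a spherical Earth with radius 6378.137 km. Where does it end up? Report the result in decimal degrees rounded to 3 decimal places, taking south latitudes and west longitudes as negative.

Angular distance δ = d/R = 3278.6 / 6378.137 = 0.514037 rad.
Converting: φ₁ = 1.096590 rad, θ = 3.630285 rad.
sin φ₂ = sin φ₁ cos δ + cos φ₁ sin δ cos θ = (0.889656)(0.870767) + (0.456632)(0.491697)(-0.882948) = 0.576439
φ₂ = asin(0.576439) = 0.614364 rad = 35.200°.
Δλ = atan2( sin θ sin δ cos φ₁ , cos δ − sin φ₁ sin φ₂ ) = atan2(-0.105408, 0.357934) = -0.286394 rad = -16.409°.
λ₂ = 51.641° + -16.409° = 35.232°.

latitude 35.200°, longitude 35.232°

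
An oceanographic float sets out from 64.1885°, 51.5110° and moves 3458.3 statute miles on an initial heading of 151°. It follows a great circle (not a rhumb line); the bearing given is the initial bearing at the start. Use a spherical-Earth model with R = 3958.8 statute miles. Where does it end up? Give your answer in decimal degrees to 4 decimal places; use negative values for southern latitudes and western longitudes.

latitude 16.6237°, longitude 74.3337°

The arc subtends δ = 3458.3/3958.8 = 0.873573 rad at the centre.
Converting: φ₁ = 1.120301 rad, θ = 2.635447 rad.
sin φ₂ = sin φ₁ cos δ + cos φ₁ sin δ cos θ = (0.900231)(0.642092) + (0.435412)(0.766628)(-0.874620) = 0.286084
φ₂ = asin(0.286084) = 0.290138 rad = 16.6237°.
Δλ = atan2( sin θ sin δ cos φ₁ , cos δ − sin φ₁ sin φ₂ ) = atan2(0.161829, 0.384550) = 0.398331 rad = 22.8227°.
Hence λ₂ = 51.5110° + 22.8227° = 74.3337°.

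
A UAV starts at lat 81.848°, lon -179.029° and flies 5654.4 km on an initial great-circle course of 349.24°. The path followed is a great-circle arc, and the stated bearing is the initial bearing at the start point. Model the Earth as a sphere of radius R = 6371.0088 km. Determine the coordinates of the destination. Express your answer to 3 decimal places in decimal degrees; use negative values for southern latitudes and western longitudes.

latitude 47.138°, longitude 13.260°

Angular distance δ = d/R = 5654.4 / 6371.0088 = 0.887520 rad.
Start latitude φ₁ = 1.428517 rad; initial bearing θ = 6.095388 rad.
Destination latitude: φ₂ = arcsin( sin φ₁ cos δ + cos φ₁ sin δ cos θ ) = arcsin(0.732991) = 47.138°.
Δλ = atan2( sin θ sin δ cos φ₁ , cos δ − sin φ₁ sin φ₂ ) = atan2(-0.020530, -0.094247) = -2.927109 rad = -167.711°.
λ₂ = -179.029° + -167.711° = -346.740°, normalized to (−180°, 180°] → 13.260°.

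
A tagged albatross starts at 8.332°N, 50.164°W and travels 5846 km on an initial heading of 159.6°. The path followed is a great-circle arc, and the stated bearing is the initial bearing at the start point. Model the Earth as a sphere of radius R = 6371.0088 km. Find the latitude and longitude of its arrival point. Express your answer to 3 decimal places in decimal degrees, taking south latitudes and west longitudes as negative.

latitude -40.422°, longitude -28.842°

The arc subtends δ = 5846/6371.0088 = 0.917594 rad at the centre.
Start latitude φ₁ = 0.145421 rad; initial bearing θ = 2.785545 rad.
Destination latitude: φ₂ = arcsin( sin φ₁ cos δ + cos φ₁ sin δ cos θ ) = arcsin(-0.648413) = -40.422°.
For the longitude increment, Δλ = atan2( sin θ sin δ cos φ₁, cos δ − sin φ₁ sin φ₂ ) = atan2(0.273894, 0.701693) = 21.322°.
Hence λ₂ = -50.164° + 21.322° = -28.842°.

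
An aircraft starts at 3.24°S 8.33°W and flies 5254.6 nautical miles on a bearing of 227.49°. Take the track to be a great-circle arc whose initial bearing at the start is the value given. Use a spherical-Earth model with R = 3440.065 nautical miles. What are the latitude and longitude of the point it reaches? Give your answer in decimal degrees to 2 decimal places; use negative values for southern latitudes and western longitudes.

Central angle δ = d/R = 1.527471 rad.
Start latitude φ₁ = -0.056549 rad; initial bearing θ = 3.970450 rad.
Destination latitude: φ₂ = arcsin( sin φ₁ cos δ + cos φ₁ sin δ cos θ ) = arcsin(-0.676454) = -42.57°.
For the longitude increment, Δλ = atan2( sin θ sin δ cos φ₁, cos δ − sin φ₁ sin φ₂ ) = atan2(-0.735290, 0.005079) = -89.60°.
Hence λ₂ = -8.33° + -89.60° = -97.93°.

latitude -42.57°, longitude -97.93°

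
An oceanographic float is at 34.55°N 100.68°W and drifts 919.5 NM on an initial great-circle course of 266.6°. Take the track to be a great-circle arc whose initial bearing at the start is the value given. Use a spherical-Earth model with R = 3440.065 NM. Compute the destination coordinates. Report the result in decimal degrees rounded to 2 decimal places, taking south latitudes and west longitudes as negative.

Central angle δ = d/R = 0.267291 rad.
With φ₁ = 34.55° = 0.603011 rad and θ = 266.6° = 4.653048 rad:
sin φ₂ = sin φ₁ cos δ + cos φ₁ sin δ cos θ = (0.567125)(0.964490) + (0.823632)(0.264120)(-0.059306) = 0.534085
φ₂ = asin(0.534085) = 0.563425 rad = 32.28°.
For the longitude increment, Δλ = atan2( sin θ sin δ cos φ₁, cos δ − sin φ₁ sin φ₂ ) = atan2(-0.217155, 0.661597) = -18.17°.
λ₂ = λ₁ + Δλ = -118.85°.

latitude 32.28°, longitude -118.85°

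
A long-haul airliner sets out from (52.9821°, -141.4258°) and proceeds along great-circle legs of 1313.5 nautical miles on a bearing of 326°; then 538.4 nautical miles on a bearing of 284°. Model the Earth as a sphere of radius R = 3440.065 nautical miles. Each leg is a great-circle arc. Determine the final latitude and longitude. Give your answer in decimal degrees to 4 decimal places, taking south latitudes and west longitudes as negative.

latitude 68.3963°, longitude 160.5896°

Apply the spherical direct solution leg by leg, carrying full precision between legs.
Leg 1: from (52.9821°, -141.4258°), δ = 1313.5/3440.065 = 0.381824 rad, θ = 326° → φ = 67.9616°, λ = -175.1570°.
Leg 2: from (67.9616°, -175.1570°), δ = 538.4/3440.065 = 0.156509 rad, θ = 284° → φ = 68.3963°, λ = 160.5896°.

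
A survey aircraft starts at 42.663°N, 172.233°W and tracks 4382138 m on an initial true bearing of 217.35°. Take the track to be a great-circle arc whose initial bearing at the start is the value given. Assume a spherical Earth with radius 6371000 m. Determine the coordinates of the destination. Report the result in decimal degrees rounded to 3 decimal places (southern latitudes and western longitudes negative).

δ = 4382138/6371000 = 0.687826 rad (39.4095°).
With φ₁ = 42.663° = 0.744610 rad and θ = 217.35° = 3.793473 rad:
Destination latitude: φ₂ = arcsin( sin φ₁ cos δ + cos φ₁ sin δ cos θ ) = arcsin(0.152483) = 8.771°.
For the longitude increment, Δλ = atan2( sin θ sin δ cos φ₁, cos δ − sin φ₁ sin φ₂ ) = atan2(-0.283227, 0.669293) = -22.937°.
λ₂ = -172.233° + -22.937° = -195.170°, normalized to (−180°, 180°] → 164.830°.

latitude 8.771°, longitude 164.830°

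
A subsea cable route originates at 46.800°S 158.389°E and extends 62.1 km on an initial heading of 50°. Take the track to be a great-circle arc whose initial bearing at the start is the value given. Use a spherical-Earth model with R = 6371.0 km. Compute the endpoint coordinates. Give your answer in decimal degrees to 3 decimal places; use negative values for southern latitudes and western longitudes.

δ = 62.1/6371 = 0.009747 rad (0.5585°).
Converting: φ₁ = -0.816814 rad, θ = 0.872665 rad.
Applying the spherical law of cosines for sides, sin φ₂ = sin φ₁ cos δ + cos φ₁ sin δ cos θ = -0.724645, so φ₂ = -46.439°.
For the longitude increment, Δλ = atan2( sin θ sin δ cos φ₁, cos δ − sin φ₁ sin φ₂ ) = atan2(0.005111, 0.471709) = 0.621°.
λ₂ = 158.389° + 0.621° = 159.010°.

latitude -46.439°, longitude 159.010°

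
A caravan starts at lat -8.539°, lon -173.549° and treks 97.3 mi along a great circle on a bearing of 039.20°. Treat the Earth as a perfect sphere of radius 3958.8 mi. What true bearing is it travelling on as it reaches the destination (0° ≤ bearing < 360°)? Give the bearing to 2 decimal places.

final bearing 39.08°

Angular distance δ = d/R = 97.3 / 3958.8 = 0.024578 rad.
Start latitude φ₁ = -0.149034 rad; initial bearing θ = 0.684169 rad.
sin φ₂ = sin φ₁ cos δ + cos φ₁ sin δ cos θ = (-0.148483)(0.999698) + (0.988915)(0.024576)(0.774944) = -0.129604
φ₂ = asin(-0.129604) = -0.129970 rad = -7.447°.
Then Δλ = atan2(0.015360, 0.980454) = 0.015665 rad, from sin θ sin δ cos φ₁ over cos δ − sin φ₁ sin φ₂.
Hence λ₂ = -173.549° + 0.898° = -172.651°.
The forward bearing on arrival equals the back-azimuth from the destination plus 180°.
Back-azimuth from P₂ (-7.45°, -172.65°) to P₁ (-8.54°, -173.55°), with Δλ' = λ₁ − λ₂ = -0.90°: atan2( sin Δλ' cos φ₁ , cos φ₂ sin φ₁ − sin φ₂ cos φ₁ cos Δλ' ) = 219.08°.
Final bearing = (219.08° + 180°) mod 360° = 39.08°.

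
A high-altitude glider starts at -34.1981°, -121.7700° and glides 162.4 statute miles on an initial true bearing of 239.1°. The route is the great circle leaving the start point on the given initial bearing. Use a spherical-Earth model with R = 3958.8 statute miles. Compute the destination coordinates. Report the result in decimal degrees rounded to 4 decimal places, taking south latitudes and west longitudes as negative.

δ = 162.4/3958.8 = 0.041023 rad (2.3504°).
With φ₁ = -34.1981° = -0.596869 rad and θ = 239.1° = 4.173082 rad:
Applying the spherical law of cosines for sides, sin φ₂ = sin φ₁ cos δ + cos φ₁ sin δ cos θ = -0.579003, so φ₂ = -35.3804°.
For the longitude increment, Δλ = atan2( sin θ sin δ cos φ₁, cos δ − sin φ₁ sin φ₂ ) = atan2(-0.029106, 0.673727) = -2.4737°.
λ₂ = λ₁ + Δλ = -124.2437°.

latitude -35.3804°, longitude -124.2437°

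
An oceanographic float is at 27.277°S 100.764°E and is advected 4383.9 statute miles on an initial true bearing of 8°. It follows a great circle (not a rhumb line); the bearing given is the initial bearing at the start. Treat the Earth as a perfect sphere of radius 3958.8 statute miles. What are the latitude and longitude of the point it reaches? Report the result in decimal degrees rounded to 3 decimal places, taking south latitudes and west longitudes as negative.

δ = 4383.9/3958.8 = 1.107381 rad (63.4483°).
With φ₁ = -27.277° = -0.476073 rad and θ = 8° = 0.139626 rad:
Applying the spherical law of cosines for sides, sin φ₂ = sin φ₁ cos δ + cos φ₁ sin δ cos θ = 0.582463, so φ₂ = 35.624°.
Then Δλ = atan2(0.110651, 0.713945) = 0.153762 rad, from sin θ sin δ cos φ₁ over cos δ − sin φ₁ sin φ₂.
λ₂ = λ₁ + Δλ = 109.574°.

latitude 35.624°, longitude 109.574°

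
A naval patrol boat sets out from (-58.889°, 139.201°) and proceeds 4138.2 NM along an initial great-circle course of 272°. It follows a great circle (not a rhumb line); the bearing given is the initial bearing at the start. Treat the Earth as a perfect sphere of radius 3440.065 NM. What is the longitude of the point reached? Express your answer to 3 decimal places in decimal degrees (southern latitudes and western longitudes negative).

Angular distance δ = d/R = 4138.2 / 3440.065 = 1.202942 rad.
Converting: φ₁ = -1.027807 rad, θ = 4.747296 rad.
Applying the spherical law of cosines for sides, sin φ₂ = sin φ₁ cos δ + cos φ₁ sin δ cos θ = -0.291064, so φ₂ = -16.922°.
Δλ = atan2( sin θ sin δ cos φ₁ , cos δ − sin φ₁ sin φ₂ ) = atan2(-0.481838, 0.110414) = -1.345533 rad = -77.093°.
λ₂ = 139.201° + -77.093° = 62.108°.

longitude 62.108°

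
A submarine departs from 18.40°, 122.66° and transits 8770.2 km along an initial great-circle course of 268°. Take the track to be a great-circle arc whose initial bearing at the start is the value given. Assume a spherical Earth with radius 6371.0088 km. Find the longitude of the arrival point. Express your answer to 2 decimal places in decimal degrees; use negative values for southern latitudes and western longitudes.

longitude 43.85°

The arc subtends δ = 8770.2/6371.0088 = 1.376579 rad at the centre.
With φ₁ = 18.40° = 0.321141 rad and θ = 268° = 4.677482 rad:
Applying the spherical law of cosines for sides, sin φ₂ = sin φ₁ cos δ + cos φ₁ sin δ cos θ = 0.028427, so φ₂ = 1.63°.
For the longitude increment, Δλ = atan2( sin θ sin δ cos φ₁, cos δ − sin φ₁ sin φ₂ ) = atan2(-0.930469, 0.184025) = -78.81°.
λ₂ = 122.66° + -78.81° = 43.85°.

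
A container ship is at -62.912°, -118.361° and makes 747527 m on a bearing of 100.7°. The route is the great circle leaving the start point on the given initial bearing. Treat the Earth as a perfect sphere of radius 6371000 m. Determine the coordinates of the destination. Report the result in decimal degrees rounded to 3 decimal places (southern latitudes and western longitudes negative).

latitude -63.391°, longitude -103.480°

Angular distance δ = d/R = 747527 / 6371000 = 0.117333 rad.
With φ₁ = -62.912° = -1.098022 rad and θ = 100.7° = 1.757547 rad:
Applying the spherical law of cosines for sides, sin φ₂ = sin φ₁ cos δ + cos φ₁ sin δ cos θ = -0.894084, so φ₂ = -63.391°.
Then Δλ = atan2(0.052379, 0.197114) = 0.259728 rad, from sin θ sin δ cos φ₁ over cos δ − sin φ₁ sin φ₂.
λ₂ = λ₁ + Δλ = -103.480°.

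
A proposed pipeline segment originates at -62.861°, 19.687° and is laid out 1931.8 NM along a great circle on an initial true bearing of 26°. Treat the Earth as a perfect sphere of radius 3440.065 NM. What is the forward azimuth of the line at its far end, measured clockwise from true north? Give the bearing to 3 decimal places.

The arc subtends δ = 1931.8/3440.065 = 0.561559 rad at the centre.
Converting: φ₁ = -1.097131 rad, θ = 0.453786 rad.
sin φ₂ = sin φ₁ cos δ + cos φ₁ sin δ cos θ = (-0.889903)(0.846426) + (0.456151)(0.532507)(0.898794) = -0.534917
φ₂ = asin(-0.534917) = -0.564409 rad = -32.338°.
Then Δλ = atan2(0.106482, 0.370402) = 0.279928 rad, from sin θ sin δ cos φ₁ over cos δ − sin φ₁ sin φ₂.
λ₂ = λ₁ + Δλ = 35.726°.
The forward bearing on arrival equals the back-azimuth from the destination plus 180°.
Back-azimuth from P₂ (-32.338°, 35.726°) to P₁ (-62.861°, 19.687°), with Δλ' = λ₁ − λ₂ = -16.039°: atan2( sin Δλ' cos φ₁ , cos φ₂ sin φ₁ − sin φ₂ cos φ₁ cos Δλ' ) = 193.690°.
Final bearing = (193.690° + 180°) mod 360° = 13.690°.

final bearing 13.690°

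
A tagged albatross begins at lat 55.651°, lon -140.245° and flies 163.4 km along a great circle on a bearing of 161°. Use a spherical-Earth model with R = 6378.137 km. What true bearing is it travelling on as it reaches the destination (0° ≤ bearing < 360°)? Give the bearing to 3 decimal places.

Angular distance δ = d/R = 163.4 / 6378.137 = 0.025619 rad.
Start latitude φ₁ = 0.971293 rad; initial bearing θ = 2.809980 rad.
sin φ₂ = sin φ₁ cos δ + cos φ₁ sin δ cos θ = (0.825616)(0.999672) + (0.564232)(0.025616)(-0.945519) = 0.811679
φ₂ = asin(0.811679) = 0.947021 rad = 54.260°.
For the longitude increment, Δλ = atan2( sin θ sin δ cos φ₁, cos δ − sin φ₁ sin φ₂ ) = atan2(0.004706, 0.329536) = 0.818°.
λ₂ = -140.245° + 0.818° = -139.427°.
The forward bearing on arrival equals the back-azimuth from the destination plus 180°.
Back-azimuth from P₂ (54.260°, -139.427°) to P₁ (55.651°, -140.245°), with Δλ' = λ₁ − λ₂ = -0.818°: atan2( sin Δλ' cos φ₁ , cos φ₂ sin φ₁ − sin φ₂ cos φ₁ cos Δλ' ) = 341.670°.
Final bearing = (341.670° + 180°) mod 360° = 161.670°.

final bearing 161.670°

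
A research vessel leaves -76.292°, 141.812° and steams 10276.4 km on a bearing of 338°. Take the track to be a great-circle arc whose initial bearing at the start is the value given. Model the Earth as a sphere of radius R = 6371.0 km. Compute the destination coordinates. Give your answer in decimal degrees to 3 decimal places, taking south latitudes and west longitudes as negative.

latitude 15.100°, longitude 119.003°

The arc subtends δ = 10276.4/6371 = 1.612996 rad at the centre.
Start latitude φ₁ = -1.331547 rad; initial bearing θ = 5.899213 rad.
sin φ₂ = sin φ₁ cos δ + cos φ₁ sin δ cos θ = (-0.971516)(-0.042188) + (0.236974)(0.999110)(0.927184) = 0.260509
φ₂ = asin(0.260509) = 0.263549 rad = 15.100°.
For the longitude increment, Δλ = atan2( sin θ sin δ cos φ₁, cos δ − sin φ₁ sin φ₂ ) = atan2(-0.088693, 0.210901) = -22.809°.
λ₂ = 141.812° + -22.809° = 119.003°.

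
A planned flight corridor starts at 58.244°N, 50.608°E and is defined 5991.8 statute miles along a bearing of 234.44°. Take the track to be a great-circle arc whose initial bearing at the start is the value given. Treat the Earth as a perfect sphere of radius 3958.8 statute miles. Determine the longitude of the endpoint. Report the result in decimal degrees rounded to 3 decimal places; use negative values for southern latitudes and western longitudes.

δ = 5991.8/3958.8 = 1.513539 rad (86.7194°).
Start latitude φ₁ = 1.016550 rad; initial bearing θ = 4.091750 rad.
Applying the spherical law of cosines for sides, sin φ₂ = sin φ₁ cos δ + cos φ₁ sin δ cos θ = -0.256914, so φ₂ = -14.887°.
Then Δλ = atan2(-0.427450, 0.275679) = -0.997987 rad, from sin θ sin δ cos φ₁ over cos δ − sin φ₁ sin φ₂.
λ₂ = λ₁ + Δλ = -6.572°.

longitude -6.572°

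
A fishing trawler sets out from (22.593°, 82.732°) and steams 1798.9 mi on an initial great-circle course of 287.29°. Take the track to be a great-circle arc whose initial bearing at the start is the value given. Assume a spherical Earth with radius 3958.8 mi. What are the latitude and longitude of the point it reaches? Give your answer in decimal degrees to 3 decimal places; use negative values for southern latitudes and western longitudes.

latitude 27.752°, longitude 54.466°

δ = 1798.9/3958.8 = 0.454405 rad (26.0355°).
Start latitude φ₁ = 0.394322 rad; initial bearing θ = 5.014156 rad.
sin φ₂ = sin φ₁ cos δ + cos φ₁ sin δ cos θ = (0.384183)(0.898522) + (0.923257)(0.438928)(0.297208) = 0.465638
φ₂ = asin(0.465638) = 0.484356 rad = 27.752°.
For the longitude increment, Δλ = atan2( sin θ sin δ cos φ₁, cos δ − sin φ₁ sin φ₂ ) = atan2(-0.386932, 0.719632) = -28.266°.
λ₂ = λ₁ + Δλ = 54.466°.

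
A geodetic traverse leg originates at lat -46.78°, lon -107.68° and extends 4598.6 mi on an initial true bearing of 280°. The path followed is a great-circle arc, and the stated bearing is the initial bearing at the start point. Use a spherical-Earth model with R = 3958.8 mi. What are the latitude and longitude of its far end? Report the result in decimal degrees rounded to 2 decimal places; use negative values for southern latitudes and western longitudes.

Central angle δ = d/R = 1.161615 rad.
Converting: φ₁ = -0.816465 rad, θ = 4.886922 rad.
sin φ₂ = sin φ₁ cos δ + cos φ₁ sin δ cos θ = (-0.728730)(0.397859) + (0.684802)(0.917447)(0.173648) = -0.180834
φ₂ = asin(-0.180834) = -0.181834 rad = -10.42°.
Then Δλ = atan2(-0.618724, 0.266080) = -1.164659 rad, from sin θ sin δ cos φ₁ over cos δ − sin φ₁ sin φ₂.
λ₂ = -107.68° + -66.73° = -174.41°.

latitude -10.42°, longitude -174.41°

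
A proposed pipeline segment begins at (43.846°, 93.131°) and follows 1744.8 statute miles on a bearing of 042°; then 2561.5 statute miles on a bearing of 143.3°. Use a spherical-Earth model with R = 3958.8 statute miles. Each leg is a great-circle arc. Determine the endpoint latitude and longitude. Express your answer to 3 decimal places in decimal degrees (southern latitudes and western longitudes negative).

Apply the spherical direct solution leg by leg, carrying full precision between legs.
Leg 1: from (43.846°, 93.131°), δ = 1744.8/3958.8 = 0.440740 rad, θ = 42° → φ = 58.778°, λ = 126.546°.
Leg 2: from (58.778°, 126.546°), δ = 2561.5/3958.8 = 0.647040 rad, θ = 143.3° → φ = 25.581°, λ = 150.088°.

latitude 25.581°, longitude 150.088°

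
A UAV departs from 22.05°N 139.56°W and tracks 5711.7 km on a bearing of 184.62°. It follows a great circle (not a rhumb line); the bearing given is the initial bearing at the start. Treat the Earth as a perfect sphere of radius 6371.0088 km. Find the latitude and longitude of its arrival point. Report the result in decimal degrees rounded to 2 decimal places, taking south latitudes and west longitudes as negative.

δ = 5711.7/6371.0088 = 0.896514 rad (51.3665°).
Start latitude φ₁ = 0.384845 rad; initial bearing θ = 3.222227 rad.
sin φ₂ = sin φ₁ cos δ + cos φ₁ sin δ cos θ = (0.375416)(0.624337) + (0.926857)(0.781155)(-0.996751) = -0.487281
φ₂ = asin(-0.487281) = -0.508973 rad = -29.16°.
Then Δλ = atan2(-0.058317, 0.807269) = -0.072115 rad, from sin θ sin δ cos φ₁ over cos δ − sin φ₁ sin φ₂.
λ₂ = λ₁ + Δλ = -143.69°.

latitude -29.16°, longitude -143.69°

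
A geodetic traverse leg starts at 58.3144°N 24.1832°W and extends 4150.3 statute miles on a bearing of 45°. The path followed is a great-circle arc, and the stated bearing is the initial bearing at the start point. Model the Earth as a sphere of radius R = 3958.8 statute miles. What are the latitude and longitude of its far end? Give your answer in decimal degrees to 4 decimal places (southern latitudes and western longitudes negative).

latitude 48.2861°, longitude 88.7566°

Angular distance δ = d/R = 4150.3 / 3958.8 = 1.048373 rad.
With φ₁ = 58.3144° = 1.017778 rad and θ = 45° = 0.785398 rad:
sin φ₂ = sin φ₁ cos δ + cos φ₁ sin δ cos θ = (0.850943)(0.498981) + (0.525258)(0.866613)(0.707107) = 0.746476
φ₂ = asin(0.746476) = 0.842751 rad = 48.2861°.
Then Δλ = atan2(0.321872, -0.136227) = 1.971172 rad, from sin θ sin δ cos φ₁ over cos δ − sin φ₁ sin φ₂.
Hence λ₂ = -24.1832° + 112.9398° = 88.7566°.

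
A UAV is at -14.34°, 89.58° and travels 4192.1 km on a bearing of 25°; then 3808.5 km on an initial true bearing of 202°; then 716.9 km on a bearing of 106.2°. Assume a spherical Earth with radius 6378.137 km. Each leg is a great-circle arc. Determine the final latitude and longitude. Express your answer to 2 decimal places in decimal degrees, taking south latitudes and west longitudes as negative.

Apply the spherical direct solution leg by leg, carrying full precision between legs.
Leg 1: from (-14.34°, 89.58°), δ = 4192.1/6378.137 = 0.657261 rad, θ = 25° → φ = 19.90°, λ = 105.52°.
Leg 2: from (19.90°, 105.52°), δ = 3808.5/6378.137 = 0.597118 rad, θ = 202° → φ = -12.05°, λ = 93.08°.
Leg 3: from (-12.05°, 93.08°), δ = 716.9/6378.137 = 0.112400 rad, θ = 106.2° → φ = -13.77°, λ = 99.45°.

latitude -13.77°, longitude 99.45°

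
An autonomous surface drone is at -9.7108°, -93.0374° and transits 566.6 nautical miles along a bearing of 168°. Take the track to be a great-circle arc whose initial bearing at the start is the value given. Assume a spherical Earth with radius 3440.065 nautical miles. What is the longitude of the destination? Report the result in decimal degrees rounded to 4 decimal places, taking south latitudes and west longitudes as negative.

The arc subtends δ = 566.6/3440.065 = 0.164706 rad at the centre.
Start latitude φ₁ = -0.169485 rad; initial bearing θ = 2.932153 rad.
sin φ₂ = sin φ₁ cos δ + cos φ₁ sin δ cos θ = (-0.168675)(0.986467) + (0.985672)(0.163963)(-0.978148) = -0.324474
φ₂ = asin(-0.324474) = -0.330456 rad = -18.9337°.
Then Δλ = atan2(0.033601, 0.931736) = 0.036047 rad, from sin θ sin δ cos φ₁ over cos δ − sin φ₁ sin φ₂.
λ₂ = λ₁ + Δλ = -90.9720°.

longitude -90.9720°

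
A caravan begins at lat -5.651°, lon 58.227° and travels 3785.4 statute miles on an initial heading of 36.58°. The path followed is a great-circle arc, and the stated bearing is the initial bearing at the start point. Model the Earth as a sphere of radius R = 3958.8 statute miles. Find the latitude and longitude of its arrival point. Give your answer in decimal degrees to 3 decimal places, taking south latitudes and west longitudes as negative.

Angular distance δ = d/R = 3785.4 / 3958.8 = 0.956199 rad.
Converting: φ₁ = -0.098629 rad, θ = 0.638441 rad.
Applying the spherical law of cosines for sides, sin φ₂ = sin φ₁ cos δ + cos φ₁ sin δ cos θ = 0.596108, so φ₂ = 36.592°.
Δλ = atan2( sin θ sin δ cos φ₁ , cos δ − sin φ₁ sin φ₂ ) = atan2(0.484524, 0.635328) = 0.651539 rad = 37.330°.
λ₂ = 58.227° + 37.330° = 95.557°.

latitude 36.592°, longitude 95.557°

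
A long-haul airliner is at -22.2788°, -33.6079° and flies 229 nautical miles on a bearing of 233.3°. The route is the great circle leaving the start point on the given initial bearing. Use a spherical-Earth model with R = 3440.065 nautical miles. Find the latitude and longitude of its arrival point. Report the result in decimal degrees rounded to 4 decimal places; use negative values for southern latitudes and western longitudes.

Angular distance δ = d/R = 229 / 3440.065 = 0.066569 rad.
Start latitude φ₁ = -0.388838 rad; initial bearing θ = 4.071853 rad.
Applying the spherical law of cosines for sides, sin φ₂ = sin φ₁ cos δ + cos φ₁ sin δ cos θ = -0.415060, so φ₂ = -24.5231°.
Then Δλ = atan2(-0.049352, 0.840430) = -0.058655 rad, from sin θ sin δ cos φ₁ over cos δ − sin φ₁ sin φ₂.
λ₂ = λ₁ + Δλ = -36.9686°.

latitude -24.5231°, longitude -36.9686°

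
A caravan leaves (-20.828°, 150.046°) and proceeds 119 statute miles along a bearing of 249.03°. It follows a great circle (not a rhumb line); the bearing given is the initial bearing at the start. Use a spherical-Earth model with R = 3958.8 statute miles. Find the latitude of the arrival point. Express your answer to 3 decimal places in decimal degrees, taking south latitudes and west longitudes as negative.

Central angle δ = d/R = 0.030060 rad.
With φ₁ = -20.828° = -0.363517 rad and θ = 249.03° = 4.346393 rad:
Applying the spherical law of cosines for sides, sin φ₂ = sin φ₁ cos δ + cos φ₁ sin δ cos θ = -0.365456, so φ₂ = -21.436°.
Then Δλ = atan2(-0.026231, 0.869605) = -0.030155 rad, from sin θ sin δ cos φ₁ over cos δ − sin φ₁ sin φ₂.
λ₂ = 150.046° + -1.728° = 148.318°.

latitude -21.436°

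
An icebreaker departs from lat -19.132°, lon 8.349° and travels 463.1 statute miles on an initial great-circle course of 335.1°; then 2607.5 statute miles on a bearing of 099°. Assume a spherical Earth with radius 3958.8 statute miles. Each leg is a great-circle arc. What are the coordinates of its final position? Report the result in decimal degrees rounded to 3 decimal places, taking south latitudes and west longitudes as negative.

latitude -15.760°, longitude 44.370°

Apply the spherical direct solution leg by leg, carrying full precision between legs.
Leg 1: from (-19.132°, 8.349°), δ = 463.1/3958.8 = 0.116980 rad, θ = 335.1° → φ = -13.032°, λ = 5.458°.
Leg 2: from (-13.032°, 5.458°), δ = 2607.5/3958.8 = 0.658659 rad, θ = 99° → φ = -15.760°, λ = 44.370°.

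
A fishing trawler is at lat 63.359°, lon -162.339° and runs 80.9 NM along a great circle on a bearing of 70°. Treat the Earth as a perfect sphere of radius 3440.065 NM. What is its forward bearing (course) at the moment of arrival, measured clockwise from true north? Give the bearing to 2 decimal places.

final bearing 72.57°

Angular distance δ = d/R = 80.9 / 3440.065 = 0.023517 rad.
With φ₁ = 63.359° = 1.105823 rad and θ = 70° = 1.221730 rad:
Destination latitude: φ₂ = arcsin( sin φ₁ cos δ + cos φ₁ sin δ cos θ ) = arcsin(0.897193) = 63.791°.
Then Δλ = atan2(0.009908, 0.197782) = 0.050054 rad, from sin θ sin δ cos φ₁ over cos δ − sin φ₁ sin φ₂.
Hence λ₂ = -162.339° + 2.868° = -159.471°.
The forward bearing on arrival equals the back-azimuth from the destination plus 180°.
Back-azimuth from P₂ (63.79°, -159.47°) to P₁ (63.36°, -162.34°), with Δλ' = λ₁ − λ₂ = -2.87°: atan2( sin Δλ' cos φ₁ , cos φ₂ sin φ₁ − sin φ₂ cos φ₁ cos Δλ' ) = 252.57°.
Final bearing = (252.57° + 180°) mod 360° = 72.57°.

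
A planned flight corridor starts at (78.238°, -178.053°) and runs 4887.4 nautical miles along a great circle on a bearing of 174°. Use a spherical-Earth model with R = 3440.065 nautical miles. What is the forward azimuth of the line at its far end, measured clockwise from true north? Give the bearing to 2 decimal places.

final bearing 178.78°

The arc subtends δ = 4887.4/3440.065 = 1.420729 rad at the centre.
Start latitude φ₁ = 1.365511 rad; initial bearing θ = 3.036873 rad.
sin φ₂ = sin φ₁ cos δ + cos φ₁ sin δ cos θ = (0.979003)(0.149505) + (0.203847)(0.988761)(-0.994522) = -0.054086
φ₂ = asin(-0.054086) = -0.054112 rad = -3.100°.
Then Δλ = atan2(0.021068, 0.202455) = 0.103691 rad, from sin θ sin δ cos φ₁ over cos δ − sin φ₁ sin φ₂.
λ₂ = -178.053° + 5.941° = -172.112°.
The forward bearing on arrival equals the back-azimuth from the destination plus 180°.
Back-azimuth from P₂ (-3.10°, -172.11°) to P₁ (78.24°, -178.05°), with Δλ' = λ₁ − λ₂ = -5.94°: atan2( sin Δλ' cos φ₁ , cos φ₂ sin φ₁ − sin φ₂ cos φ₁ cos Δλ' ) = 358.78°.
Final bearing = (358.78° + 180°) mod 360° = 178.78°.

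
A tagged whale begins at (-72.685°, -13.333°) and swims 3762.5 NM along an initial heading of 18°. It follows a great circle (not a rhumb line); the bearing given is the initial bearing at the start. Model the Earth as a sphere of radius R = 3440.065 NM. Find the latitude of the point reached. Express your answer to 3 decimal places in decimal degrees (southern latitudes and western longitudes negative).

latitude -10.773°

δ = 3762.5/3440.065 = 1.093729 rad (62.6661°).
Start latitude φ₁ = -1.268593 rad; initial bearing θ = 0.314159 rad.
Applying the spherical law of cosines for sides, sin φ₂ = sin φ₁ cos δ + cos φ₁ sin δ cos θ = -0.186914, so φ₂ = -10.773°.
Then Δλ = atan2(0.081702, 0.280732) = 0.283209 rad, from sin θ sin δ cos φ₁ over cos δ − sin φ₁ sin φ₂.
λ₂ = λ₁ + Δλ = 2.894°.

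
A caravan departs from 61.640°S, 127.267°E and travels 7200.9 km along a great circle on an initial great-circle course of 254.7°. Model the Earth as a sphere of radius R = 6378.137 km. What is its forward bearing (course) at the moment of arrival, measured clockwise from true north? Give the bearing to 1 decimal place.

final bearing 328.3°

The arc subtends δ = 7200.9/6378.137 = 1.128997 rad at the centre.
Converting: φ₁ = -1.075821 rad, θ = 4.445354 rad.
Applying the spherical law of cosines for sides, sin φ₂ = sin φ₁ cos δ + cos φ₁ sin δ cos θ = -0.489557, so φ₂ = -29.312°.
For the longitude increment, Δλ = atan2( sin θ sin δ cos φ₁, cos δ − sin φ₁ sin φ₂ ) = atan2(-0.414182, -0.003235) = -90.447°.
λ₂ = λ₁ + Δλ = 36.820°.
The forward bearing on arrival equals the back-azimuth from the destination plus 180°.
Back-azimuth from P₂ (-29.3°, 36.8°) to P₁ (-61.6°, 127.3°), with Δλ' = λ₁ − λ₂ = 90.4°: atan2( sin Δλ' cos φ₁ , cos φ₂ sin φ₁ − sin φ₂ cos φ₁ cos Δλ' ) = 148.3°.
Final bearing = (148.3° + 180°) mod 360° = 328.3°.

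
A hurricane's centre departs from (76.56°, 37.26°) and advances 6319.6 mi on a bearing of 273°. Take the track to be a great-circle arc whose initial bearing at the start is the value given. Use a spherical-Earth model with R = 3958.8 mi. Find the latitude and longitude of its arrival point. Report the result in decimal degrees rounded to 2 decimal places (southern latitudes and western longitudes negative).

latitude -0.73°, longitude -56.00°

δ = 6319.6/3958.8 = 1.596342 rad (91.4637°).
With φ₁ = 76.56° = 1.336224 rad and θ = 273° = 4.764749 rad:
sin φ₂ = sin φ₁ cos δ + cos φ₁ sin δ cos θ = (0.972614)(-0.025543) + (0.232427)(0.999674)(0.052336) = -0.012683
φ₂ = asin(-0.012683) = -0.012684 rad = -0.73°.
For the longitude increment, Δλ = atan2( sin θ sin δ cos φ₁, cos δ − sin φ₁ sin φ₂ ) = atan2(-0.232033, -0.013207) = -93.26°.
λ₂ = λ₁ + Δλ = -56.00°.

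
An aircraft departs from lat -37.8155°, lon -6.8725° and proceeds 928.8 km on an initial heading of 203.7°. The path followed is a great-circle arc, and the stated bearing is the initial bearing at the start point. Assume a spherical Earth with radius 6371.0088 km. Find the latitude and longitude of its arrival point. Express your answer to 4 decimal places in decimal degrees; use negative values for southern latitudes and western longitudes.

Angular distance δ = d/R = 928.8 / 6371.0088 = 0.145785 rad.
Converting: φ₁ = -0.660005 rad, θ = 3.555236 rad.
Destination latitude: φ₂ = arcsin( sin φ₁ cos δ + cos φ₁ sin δ cos θ ) = arcsin(-0.711700) = -45.3734°.
For the longitude increment, Δλ = atan2( sin θ sin δ cos φ₁, cos δ − sin φ₁ sin φ₂ ) = atan2(-0.046128, 0.553034) = -4.7680°.
λ₂ = -6.8725° + -4.7680° = -11.6405°.

latitude -45.3734°, longitude -11.6405°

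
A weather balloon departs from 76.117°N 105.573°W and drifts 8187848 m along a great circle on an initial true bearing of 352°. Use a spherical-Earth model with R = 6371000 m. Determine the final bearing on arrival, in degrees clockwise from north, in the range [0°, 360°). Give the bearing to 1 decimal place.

Central angle δ = d/R = 1.285175 rad.
Converting: φ₁ = 1.328492 rad, θ = 6.143559 rad.
Destination latitude: φ₂ = arcsin( sin φ₁ cos δ + cos φ₁ sin δ cos θ ) = arcsin(0.501502) = 30.099°.
For the longitude increment, Δλ = atan2( sin θ sin δ cos φ₁, cos δ − sin φ₁ sin φ₂ ) = atan2(-0.032040, -0.205098) = -171.121°.
λ₂ = -105.573° + -171.121° = -276.694°, normalized to (−180°, 180°] → 83.306°.
The forward bearing on arrival equals the back-azimuth from the destination plus 180°.
Back-azimuth from P₂ (30.1°, 83.3°) to P₁ (76.1°, -105.6°), with Δλ' = λ₁ − λ₂ = -188.9°: atan2( sin Δλ' cos φ₁ , cos φ₂ sin φ₁ − sin φ₂ cos φ₁ cos Δλ' ) = 2.2°.
Final bearing = (2.2° + 180°) mod 360° = 182.2°.

final bearing 182.2°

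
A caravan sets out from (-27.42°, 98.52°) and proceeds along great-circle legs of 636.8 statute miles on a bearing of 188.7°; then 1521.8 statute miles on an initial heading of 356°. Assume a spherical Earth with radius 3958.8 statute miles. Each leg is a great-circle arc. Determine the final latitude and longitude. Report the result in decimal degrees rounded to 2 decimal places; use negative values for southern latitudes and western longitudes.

latitude -14.54°, longitude 95.24°

Apply the spherical direct solution leg by leg, carrying full precision between legs.
Leg 1: from (-27.42°, 98.52°), δ = 636.8/3958.8 = 0.160857 rad, θ = 188.7° → φ = -36.52°, λ = 96.79°.
Leg 2: from (-36.52°, 96.79°), δ = 1521.8/3958.8 = 0.384409 rad, θ = 356° → φ = -14.54°, λ = 95.24°.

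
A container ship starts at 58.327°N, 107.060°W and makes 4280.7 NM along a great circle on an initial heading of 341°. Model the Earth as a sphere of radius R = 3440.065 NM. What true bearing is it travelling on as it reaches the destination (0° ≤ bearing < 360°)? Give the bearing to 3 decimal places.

Central angle δ = d/R = 1.244366 rad.
Converting: φ₁ = 1.017998 rad, θ = 5.951573 rad.
Applying the spherical law of cosines for sides, sin φ₂ = sin φ₁ cos δ + cos φ₁ sin δ cos θ = 0.743151, so φ₂ = 48.001°.
Then Δλ = atan2(-0.161919, -0.311801) = -2.662623 rad, from sin θ sin δ cos φ₁ over cos δ − sin φ₁ sin φ₂.
λ₂ = -107.060° + -152.557° = -259.617°, normalized to (−180°, 180°] → 100.383°.
The forward bearing on arrival equals the back-azimuth from the destination plus 180°.
Back-azimuth from P₂ (48.001°, 100.383°) to P₁ (58.327°, -107.060°), with Δλ' = λ₁ − λ₂ = -207.443°: atan2( sin Δλ' cos φ₁ , cos φ₂ sin φ₁ − sin φ₂ cos φ₁ cos Δλ' ) = 14.802°.
Final bearing = (14.802° + 180°) mod 360° = 194.802°.

final bearing 194.802°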